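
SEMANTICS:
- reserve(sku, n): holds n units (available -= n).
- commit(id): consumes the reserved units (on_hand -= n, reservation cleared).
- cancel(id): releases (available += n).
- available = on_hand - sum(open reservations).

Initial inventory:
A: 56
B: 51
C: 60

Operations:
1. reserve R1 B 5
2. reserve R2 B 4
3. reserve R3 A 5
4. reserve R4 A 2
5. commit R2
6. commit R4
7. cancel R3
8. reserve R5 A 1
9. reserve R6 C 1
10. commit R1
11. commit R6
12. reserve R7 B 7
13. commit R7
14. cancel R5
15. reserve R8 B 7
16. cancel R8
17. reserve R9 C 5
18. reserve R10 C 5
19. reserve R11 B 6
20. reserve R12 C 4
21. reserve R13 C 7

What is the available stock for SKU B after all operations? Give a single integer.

Answer: 29

Derivation:
Step 1: reserve R1 B 5 -> on_hand[A=56 B=51 C=60] avail[A=56 B=46 C=60] open={R1}
Step 2: reserve R2 B 4 -> on_hand[A=56 B=51 C=60] avail[A=56 B=42 C=60] open={R1,R2}
Step 3: reserve R3 A 5 -> on_hand[A=56 B=51 C=60] avail[A=51 B=42 C=60] open={R1,R2,R3}
Step 4: reserve R4 A 2 -> on_hand[A=56 B=51 C=60] avail[A=49 B=42 C=60] open={R1,R2,R3,R4}
Step 5: commit R2 -> on_hand[A=56 B=47 C=60] avail[A=49 B=42 C=60] open={R1,R3,R4}
Step 6: commit R4 -> on_hand[A=54 B=47 C=60] avail[A=49 B=42 C=60] open={R1,R3}
Step 7: cancel R3 -> on_hand[A=54 B=47 C=60] avail[A=54 B=42 C=60] open={R1}
Step 8: reserve R5 A 1 -> on_hand[A=54 B=47 C=60] avail[A=53 B=42 C=60] open={R1,R5}
Step 9: reserve R6 C 1 -> on_hand[A=54 B=47 C=60] avail[A=53 B=42 C=59] open={R1,R5,R6}
Step 10: commit R1 -> on_hand[A=54 B=42 C=60] avail[A=53 B=42 C=59] open={R5,R6}
Step 11: commit R6 -> on_hand[A=54 B=42 C=59] avail[A=53 B=42 C=59] open={R5}
Step 12: reserve R7 B 7 -> on_hand[A=54 B=42 C=59] avail[A=53 B=35 C=59] open={R5,R7}
Step 13: commit R7 -> on_hand[A=54 B=35 C=59] avail[A=53 B=35 C=59] open={R5}
Step 14: cancel R5 -> on_hand[A=54 B=35 C=59] avail[A=54 B=35 C=59] open={}
Step 15: reserve R8 B 7 -> on_hand[A=54 B=35 C=59] avail[A=54 B=28 C=59] open={R8}
Step 16: cancel R8 -> on_hand[A=54 B=35 C=59] avail[A=54 B=35 C=59] open={}
Step 17: reserve R9 C 5 -> on_hand[A=54 B=35 C=59] avail[A=54 B=35 C=54] open={R9}
Step 18: reserve R10 C 5 -> on_hand[A=54 B=35 C=59] avail[A=54 B=35 C=49] open={R10,R9}
Step 19: reserve R11 B 6 -> on_hand[A=54 B=35 C=59] avail[A=54 B=29 C=49] open={R10,R11,R9}
Step 20: reserve R12 C 4 -> on_hand[A=54 B=35 C=59] avail[A=54 B=29 C=45] open={R10,R11,R12,R9}
Step 21: reserve R13 C 7 -> on_hand[A=54 B=35 C=59] avail[A=54 B=29 C=38] open={R10,R11,R12,R13,R9}
Final available[B] = 29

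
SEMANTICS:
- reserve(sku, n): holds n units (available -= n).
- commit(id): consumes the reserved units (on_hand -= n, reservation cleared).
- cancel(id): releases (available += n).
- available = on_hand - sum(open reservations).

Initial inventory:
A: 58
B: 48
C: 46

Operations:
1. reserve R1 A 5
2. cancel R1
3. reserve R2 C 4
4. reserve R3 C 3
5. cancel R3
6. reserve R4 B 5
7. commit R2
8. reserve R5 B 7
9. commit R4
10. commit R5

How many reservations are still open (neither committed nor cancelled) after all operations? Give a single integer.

Step 1: reserve R1 A 5 -> on_hand[A=58 B=48 C=46] avail[A=53 B=48 C=46] open={R1}
Step 2: cancel R1 -> on_hand[A=58 B=48 C=46] avail[A=58 B=48 C=46] open={}
Step 3: reserve R2 C 4 -> on_hand[A=58 B=48 C=46] avail[A=58 B=48 C=42] open={R2}
Step 4: reserve R3 C 3 -> on_hand[A=58 B=48 C=46] avail[A=58 B=48 C=39] open={R2,R3}
Step 5: cancel R3 -> on_hand[A=58 B=48 C=46] avail[A=58 B=48 C=42] open={R2}
Step 6: reserve R4 B 5 -> on_hand[A=58 B=48 C=46] avail[A=58 B=43 C=42] open={R2,R4}
Step 7: commit R2 -> on_hand[A=58 B=48 C=42] avail[A=58 B=43 C=42] open={R4}
Step 8: reserve R5 B 7 -> on_hand[A=58 B=48 C=42] avail[A=58 B=36 C=42] open={R4,R5}
Step 9: commit R4 -> on_hand[A=58 B=43 C=42] avail[A=58 B=36 C=42] open={R5}
Step 10: commit R5 -> on_hand[A=58 B=36 C=42] avail[A=58 B=36 C=42] open={}
Open reservations: [] -> 0

Answer: 0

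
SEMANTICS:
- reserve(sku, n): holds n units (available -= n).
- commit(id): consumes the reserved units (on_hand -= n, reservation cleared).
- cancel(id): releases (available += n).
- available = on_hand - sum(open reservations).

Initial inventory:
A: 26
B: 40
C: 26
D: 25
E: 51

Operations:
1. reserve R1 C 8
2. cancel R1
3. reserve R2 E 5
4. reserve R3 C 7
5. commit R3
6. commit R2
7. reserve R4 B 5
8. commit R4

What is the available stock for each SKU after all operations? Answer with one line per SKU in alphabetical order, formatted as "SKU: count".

Answer: A: 26
B: 35
C: 19
D: 25
E: 46

Derivation:
Step 1: reserve R1 C 8 -> on_hand[A=26 B=40 C=26 D=25 E=51] avail[A=26 B=40 C=18 D=25 E=51] open={R1}
Step 2: cancel R1 -> on_hand[A=26 B=40 C=26 D=25 E=51] avail[A=26 B=40 C=26 D=25 E=51] open={}
Step 3: reserve R2 E 5 -> on_hand[A=26 B=40 C=26 D=25 E=51] avail[A=26 B=40 C=26 D=25 E=46] open={R2}
Step 4: reserve R3 C 7 -> on_hand[A=26 B=40 C=26 D=25 E=51] avail[A=26 B=40 C=19 D=25 E=46] open={R2,R3}
Step 5: commit R3 -> on_hand[A=26 B=40 C=19 D=25 E=51] avail[A=26 B=40 C=19 D=25 E=46] open={R2}
Step 6: commit R2 -> on_hand[A=26 B=40 C=19 D=25 E=46] avail[A=26 B=40 C=19 D=25 E=46] open={}
Step 7: reserve R4 B 5 -> on_hand[A=26 B=40 C=19 D=25 E=46] avail[A=26 B=35 C=19 D=25 E=46] open={R4}
Step 8: commit R4 -> on_hand[A=26 B=35 C=19 D=25 E=46] avail[A=26 B=35 C=19 D=25 E=46] open={}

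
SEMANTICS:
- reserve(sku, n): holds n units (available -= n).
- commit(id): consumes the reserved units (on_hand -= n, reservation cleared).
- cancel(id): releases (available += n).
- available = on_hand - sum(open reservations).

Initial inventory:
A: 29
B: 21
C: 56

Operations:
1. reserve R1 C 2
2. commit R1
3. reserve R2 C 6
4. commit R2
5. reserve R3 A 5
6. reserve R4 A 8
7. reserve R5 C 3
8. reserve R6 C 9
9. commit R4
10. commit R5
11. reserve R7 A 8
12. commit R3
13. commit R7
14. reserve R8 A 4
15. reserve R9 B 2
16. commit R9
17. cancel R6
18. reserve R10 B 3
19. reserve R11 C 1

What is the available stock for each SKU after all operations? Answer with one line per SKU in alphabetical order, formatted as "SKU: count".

Step 1: reserve R1 C 2 -> on_hand[A=29 B=21 C=56] avail[A=29 B=21 C=54] open={R1}
Step 2: commit R1 -> on_hand[A=29 B=21 C=54] avail[A=29 B=21 C=54] open={}
Step 3: reserve R2 C 6 -> on_hand[A=29 B=21 C=54] avail[A=29 B=21 C=48] open={R2}
Step 4: commit R2 -> on_hand[A=29 B=21 C=48] avail[A=29 B=21 C=48] open={}
Step 5: reserve R3 A 5 -> on_hand[A=29 B=21 C=48] avail[A=24 B=21 C=48] open={R3}
Step 6: reserve R4 A 8 -> on_hand[A=29 B=21 C=48] avail[A=16 B=21 C=48] open={R3,R4}
Step 7: reserve R5 C 3 -> on_hand[A=29 B=21 C=48] avail[A=16 B=21 C=45] open={R3,R4,R5}
Step 8: reserve R6 C 9 -> on_hand[A=29 B=21 C=48] avail[A=16 B=21 C=36] open={R3,R4,R5,R6}
Step 9: commit R4 -> on_hand[A=21 B=21 C=48] avail[A=16 B=21 C=36] open={R3,R5,R6}
Step 10: commit R5 -> on_hand[A=21 B=21 C=45] avail[A=16 B=21 C=36] open={R3,R6}
Step 11: reserve R7 A 8 -> on_hand[A=21 B=21 C=45] avail[A=8 B=21 C=36] open={R3,R6,R7}
Step 12: commit R3 -> on_hand[A=16 B=21 C=45] avail[A=8 B=21 C=36] open={R6,R7}
Step 13: commit R7 -> on_hand[A=8 B=21 C=45] avail[A=8 B=21 C=36] open={R6}
Step 14: reserve R8 A 4 -> on_hand[A=8 B=21 C=45] avail[A=4 B=21 C=36] open={R6,R8}
Step 15: reserve R9 B 2 -> on_hand[A=8 B=21 C=45] avail[A=4 B=19 C=36] open={R6,R8,R9}
Step 16: commit R9 -> on_hand[A=8 B=19 C=45] avail[A=4 B=19 C=36] open={R6,R8}
Step 17: cancel R6 -> on_hand[A=8 B=19 C=45] avail[A=4 B=19 C=45] open={R8}
Step 18: reserve R10 B 3 -> on_hand[A=8 B=19 C=45] avail[A=4 B=16 C=45] open={R10,R8}
Step 19: reserve R11 C 1 -> on_hand[A=8 B=19 C=45] avail[A=4 B=16 C=44] open={R10,R11,R8}

Answer: A: 4
B: 16
C: 44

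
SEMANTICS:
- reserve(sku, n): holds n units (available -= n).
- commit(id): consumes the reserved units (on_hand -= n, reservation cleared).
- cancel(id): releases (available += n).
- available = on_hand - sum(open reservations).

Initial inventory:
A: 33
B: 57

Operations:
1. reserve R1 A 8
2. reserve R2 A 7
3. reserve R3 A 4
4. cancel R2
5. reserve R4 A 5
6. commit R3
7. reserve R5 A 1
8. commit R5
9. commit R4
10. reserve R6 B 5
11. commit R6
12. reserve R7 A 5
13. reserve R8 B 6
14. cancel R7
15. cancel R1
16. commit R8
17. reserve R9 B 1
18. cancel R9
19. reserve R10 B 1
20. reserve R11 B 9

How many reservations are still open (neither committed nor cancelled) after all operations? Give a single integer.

Step 1: reserve R1 A 8 -> on_hand[A=33 B=57] avail[A=25 B=57] open={R1}
Step 2: reserve R2 A 7 -> on_hand[A=33 B=57] avail[A=18 B=57] open={R1,R2}
Step 3: reserve R3 A 4 -> on_hand[A=33 B=57] avail[A=14 B=57] open={R1,R2,R3}
Step 4: cancel R2 -> on_hand[A=33 B=57] avail[A=21 B=57] open={R1,R3}
Step 5: reserve R4 A 5 -> on_hand[A=33 B=57] avail[A=16 B=57] open={R1,R3,R4}
Step 6: commit R3 -> on_hand[A=29 B=57] avail[A=16 B=57] open={R1,R4}
Step 7: reserve R5 A 1 -> on_hand[A=29 B=57] avail[A=15 B=57] open={R1,R4,R5}
Step 8: commit R5 -> on_hand[A=28 B=57] avail[A=15 B=57] open={R1,R4}
Step 9: commit R4 -> on_hand[A=23 B=57] avail[A=15 B=57] open={R1}
Step 10: reserve R6 B 5 -> on_hand[A=23 B=57] avail[A=15 B=52] open={R1,R6}
Step 11: commit R6 -> on_hand[A=23 B=52] avail[A=15 B=52] open={R1}
Step 12: reserve R7 A 5 -> on_hand[A=23 B=52] avail[A=10 B=52] open={R1,R7}
Step 13: reserve R8 B 6 -> on_hand[A=23 B=52] avail[A=10 B=46] open={R1,R7,R8}
Step 14: cancel R7 -> on_hand[A=23 B=52] avail[A=15 B=46] open={R1,R8}
Step 15: cancel R1 -> on_hand[A=23 B=52] avail[A=23 B=46] open={R8}
Step 16: commit R8 -> on_hand[A=23 B=46] avail[A=23 B=46] open={}
Step 17: reserve R9 B 1 -> on_hand[A=23 B=46] avail[A=23 B=45] open={R9}
Step 18: cancel R9 -> on_hand[A=23 B=46] avail[A=23 B=46] open={}
Step 19: reserve R10 B 1 -> on_hand[A=23 B=46] avail[A=23 B=45] open={R10}
Step 20: reserve R11 B 9 -> on_hand[A=23 B=46] avail[A=23 B=36] open={R10,R11}
Open reservations: ['R10', 'R11'] -> 2

Answer: 2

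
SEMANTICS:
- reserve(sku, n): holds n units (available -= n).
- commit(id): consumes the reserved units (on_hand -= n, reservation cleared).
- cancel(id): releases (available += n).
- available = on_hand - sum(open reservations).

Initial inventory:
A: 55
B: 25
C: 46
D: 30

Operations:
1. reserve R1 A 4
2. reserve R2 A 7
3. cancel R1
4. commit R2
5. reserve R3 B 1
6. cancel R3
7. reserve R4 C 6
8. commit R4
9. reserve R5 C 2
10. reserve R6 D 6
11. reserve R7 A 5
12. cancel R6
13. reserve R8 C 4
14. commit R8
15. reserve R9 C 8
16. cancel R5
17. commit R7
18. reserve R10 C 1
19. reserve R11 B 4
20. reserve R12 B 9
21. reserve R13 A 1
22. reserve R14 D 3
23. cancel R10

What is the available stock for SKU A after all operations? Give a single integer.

Step 1: reserve R1 A 4 -> on_hand[A=55 B=25 C=46 D=30] avail[A=51 B=25 C=46 D=30] open={R1}
Step 2: reserve R2 A 7 -> on_hand[A=55 B=25 C=46 D=30] avail[A=44 B=25 C=46 D=30] open={R1,R2}
Step 3: cancel R1 -> on_hand[A=55 B=25 C=46 D=30] avail[A=48 B=25 C=46 D=30] open={R2}
Step 4: commit R2 -> on_hand[A=48 B=25 C=46 D=30] avail[A=48 B=25 C=46 D=30] open={}
Step 5: reserve R3 B 1 -> on_hand[A=48 B=25 C=46 D=30] avail[A=48 B=24 C=46 D=30] open={R3}
Step 6: cancel R3 -> on_hand[A=48 B=25 C=46 D=30] avail[A=48 B=25 C=46 D=30] open={}
Step 7: reserve R4 C 6 -> on_hand[A=48 B=25 C=46 D=30] avail[A=48 B=25 C=40 D=30] open={R4}
Step 8: commit R4 -> on_hand[A=48 B=25 C=40 D=30] avail[A=48 B=25 C=40 D=30] open={}
Step 9: reserve R5 C 2 -> on_hand[A=48 B=25 C=40 D=30] avail[A=48 B=25 C=38 D=30] open={R5}
Step 10: reserve R6 D 6 -> on_hand[A=48 B=25 C=40 D=30] avail[A=48 B=25 C=38 D=24] open={R5,R6}
Step 11: reserve R7 A 5 -> on_hand[A=48 B=25 C=40 D=30] avail[A=43 B=25 C=38 D=24] open={R5,R6,R7}
Step 12: cancel R6 -> on_hand[A=48 B=25 C=40 D=30] avail[A=43 B=25 C=38 D=30] open={R5,R7}
Step 13: reserve R8 C 4 -> on_hand[A=48 B=25 C=40 D=30] avail[A=43 B=25 C=34 D=30] open={R5,R7,R8}
Step 14: commit R8 -> on_hand[A=48 B=25 C=36 D=30] avail[A=43 B=25 C=34 D=30] open={R5,R7}
Step 15: reserve R9 C 8 -> on_hand[A=48 B=25 C=36 D=30] avail[A=43 B=25 C=26 D=30] open={R5,R7,R9}
Step 16: cancel R5 -> on_hand[A=48 B=25 C=36 D=30] avail[A=43 B=25 C=28 D=30] open={R7,R9}
Step 17: commit R7 -> on_hand[A=43 B=25 C=36 D=30] avail[A=43 B=25 C=28 D=30] open={R9}
Step 18: reserve R10 C 1 -> on_hand[A=43 B=25 C=36 D=30] avail[A=43 B=25 C=27 D=30] open={R10,R9}
Step 19: reserve R11 B 4 -> on_hand[A=43 B=25 C=36 D=30] avail[A=43 B=21 C=27 D=30] open={R10,R11,R9}
Step 20: reserve R12 B 9 -> on_hand[A=43 B=25 C=36 D=30] avail[A=43 B=12 C=27 D=30] open={R10,R11,R12,R9}
Step 21: reserve R13 A 1 -> on_hand[A=43 B=25 C=36 D=30] avail[A=42 B=12 C=27 D=30] open={R10,R11,R12,R13,R9}
Step 22: reserve R14 D 3 -> on_hand[A=43 B=25 C=36 D=30] avail[A=42 B=12 C=27 D=27] open={R10,R11,R12,R13,R14,R9}
Step 23: cancel R10 -> on_hand[A=43 B=25 C=36 D=30] avail[A=42 B=12 C=28 D=27] open={R11,R12,R13,R14,R9}
Final available[A] = 42

Answer: 42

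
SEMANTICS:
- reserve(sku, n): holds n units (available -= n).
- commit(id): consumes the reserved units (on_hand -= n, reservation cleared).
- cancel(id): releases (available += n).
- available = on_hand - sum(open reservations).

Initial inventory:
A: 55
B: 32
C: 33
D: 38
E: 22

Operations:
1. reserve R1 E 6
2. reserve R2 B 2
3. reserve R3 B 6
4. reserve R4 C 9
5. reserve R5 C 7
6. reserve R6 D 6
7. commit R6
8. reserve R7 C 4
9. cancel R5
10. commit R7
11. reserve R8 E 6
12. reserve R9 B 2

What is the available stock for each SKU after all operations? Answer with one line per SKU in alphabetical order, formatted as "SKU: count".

Step 1: reserve R1 E 6 -> on_hand[A=55 B=32 C=33 D=38 E=22] avail[A=55 B=32 C=33 D=38 E=16] open={R1}
Step 2: reserve R2 B 2 -> on_hand[A=55 B=32 C=33 D=38 E=22] avail[A=55 B=30 C=33 D=38 E=16] open={R1,R2}
Step 3: reserve R3 B 6 -> on_hand[A=55 B=32 C=33 D=38 E=22] avail[A=55 B=24 C=33 D=38 E=16] open={R1,R2,R3}
Step 4: reserve R4 C 9 -> on_hand[A=55 B=32 C=33 D=38 E=22] avail[A=55 B=24 C=24 D=38 E=16] open={R1,R2,R3,R4}
Step 5: reserve R5 C 7 -> on_hand[A=55 B=32 C=33 D=38 E=22] avail[A=55 B=24 C=17 D=38 E=16] open={R1,R2,R3,R4,R5}
Step 6: reserve R6 D 6 -> on_hand[A=55 B=32 C=33 D=38 E=22] avail[A=55 B=24 C=17 D=32 E=16] open={R1,R2,R3,R4,R5,R6}
Step 7: commit R6 -> on_hand[A=55 B=32 C=33 D=32 E=22] avail[A=55 B=24 C=17 D=32 E=16] open={R1,R2,R3,R4,R5}
Step 8: reserve R7 C 4 -> on_hand[A=55 B=32 C=33 D=32 E=22] avail[A=55 B=24 C=13 D=32 E=16] open={R1,R2,R3,R4,R5,R7}
Step 9: cancel R5 -> on_hand[A=55 B=32 C=33 D=32 E=22] avail[A=55 B=24 C=20 D=32 E=16] open={R1,R2,R3,R4,R7}
Step 10: commit R7 -> on_hand[A=55 B=32 C=29 D=32 E=22] avail[A=55 B=24 C=20 D=32 E=16] open={R1,R2,R3,R4}
Step 11: reserve R8 E 6 -> on_hand[A=55 B=32 C=29 D=32 E=22] avail[A=55 B=24 C=20 D=32 E=10] open={R1,R2,R3,R4,R8}
Step 12: reserve R9 B 2 -> on_hand[A=55 B=32 C=29 D=32 E=22] avail[A=55 B=22 C=20 D=32 E=10] open={R1,R2,R3,R4,R8,R9}

Answer: A: 55
B: 22
C: 20
D: 32
E: 10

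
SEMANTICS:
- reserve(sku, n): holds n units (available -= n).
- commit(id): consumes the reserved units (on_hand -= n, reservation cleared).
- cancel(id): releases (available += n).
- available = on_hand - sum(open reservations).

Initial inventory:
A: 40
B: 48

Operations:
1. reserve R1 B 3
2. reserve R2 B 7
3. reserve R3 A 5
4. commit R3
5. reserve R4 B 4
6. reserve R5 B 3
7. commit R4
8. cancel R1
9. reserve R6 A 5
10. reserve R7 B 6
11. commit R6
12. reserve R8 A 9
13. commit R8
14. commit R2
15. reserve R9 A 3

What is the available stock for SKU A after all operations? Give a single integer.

Step 1: reserve R1 B 3 -> on_hand[A=40 B=48] avail[A=40 B=45] open={R1}
Step 2: reserve R2 B 7 -> on_hand[A=40 B=48] avail[A=40 B=38] open={R1,R2}
Step 3: reserve R3 A 5 -> on_hand[A=40 B=48] avail[A=35 B=38] open={R1,R2,R3}
Step 4: commit R3 -> on_hand[A=35 B=48] avail[A=35 B=38] open={R1,R2}
Step 5: reserve R4 B 4 -> on_hand[A=35 B=48] avail[A=35 B=34] open={R1,R2,R4}
Step 6: reserve R5 B 3 -> on_hand[A=35 B=48] avail[A=35 B=31] open={R1,R2,R4,R5}
Step 7: commit R4 -> on_hand[A=35 B=44] avail[A=35 B=31] open={R1,R2,R5}
Step 8: cancel R1 -> on_hand[A=35 B=44] avail[A=35 B=34] open={R2,R5}
Step 9: reserve R6 A 5 -> on_hand[A=35 B=44] avail[A=30 B=34] open={R2,R5,R6}
Step 10: reserve R7 B 6 -> on_hand[A=35 B=44] avail[A=30 B=28] open={R2,R5,R6,R7}
Step 11: commit R6 -> on_hand[A=30 B=44] avail[A=30 B=28] open={R2,R5,R7}
Step 12: reserve R8 A 9 -> on_hand[A=30 B=44] avail[A=21 B=28] open={R2,R5,R7,R8}
Step 13: commit R8 -> on_hand[A=21 B=44] avail[A=21 B=28] open={R2,R5,R7}
Step 14: commit R2 -> on_hand[A=21 B=37] avail[A=21 B=28] open={R5,R7}
Step 15: reserve R9 A 3 -> on_hand[A=21 B=37] avail[A=18 B=28] open={R5,R7,R9}
Final available[A] = 18

Answer: 18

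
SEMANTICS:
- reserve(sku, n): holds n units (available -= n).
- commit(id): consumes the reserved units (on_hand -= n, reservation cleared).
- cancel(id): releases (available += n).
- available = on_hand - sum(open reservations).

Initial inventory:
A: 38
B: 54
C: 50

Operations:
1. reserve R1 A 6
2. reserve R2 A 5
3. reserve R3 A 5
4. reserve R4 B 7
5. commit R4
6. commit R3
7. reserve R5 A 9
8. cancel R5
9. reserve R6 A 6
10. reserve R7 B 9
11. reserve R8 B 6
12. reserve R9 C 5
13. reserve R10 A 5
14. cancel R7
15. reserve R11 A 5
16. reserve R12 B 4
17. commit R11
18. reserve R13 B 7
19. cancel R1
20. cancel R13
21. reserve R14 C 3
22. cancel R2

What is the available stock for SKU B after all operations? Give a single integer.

Answer: 37

Derivation:
Step 1: reserve R1 A 6 -> on_hand[A=38 B=54 C=50] avail[A=32 B=54 C=50] open={R1}
Step 2: reserve R2 A 5 -> on_hand[A=38 B=54 C=50] avail[A=27 B=54 C=50] open={R1,R2}
Step 3: reserve R3 A 5 -> on_hand[A=38 B=54 C=50] avail[A=22 B=54 C=50] open={R1,R2,R3}
Step 4: reserve R4 B 7 -> on_hand[A=38 B=54 C=50] avail[A=22 B=47 C=50] open={R1,R2,R3,R4}
Step 5: commit R4 -> on_hand[A=38 B=47 C=50] avail[A=22 B=47 C=50] open={R1,R2,R3}
Step 6: commit R3 -> on_hand[A=33 B=47 C=50] avail[A=22 B=47 C=50] open={R1,R2}
Step 7: reserve R5 A 9 -> on_hand[A=33 B=47 C=50] avail[A=13 B=47 C=50] open={R1,R2,R5}
Step 8: cancel R5 -> on_hand[A=33 B=47 C=50] avail[A=22 B=47 C=50] open={R1,R2}
Step 9: reserve R6 A 6 -> on_hand[A=33 B=47 C=50] avail[A=16 B=47 C=50] open={R1,R2,R6}
Step 10: reserve R7 B 9 -> on_hand[A=33 B=47 C=50] avail[A=16 B=38 C=50] open={R1,R2,R6,R7}
Step 11: reserve R8 B 6 -> on_hand[A=33 B=47 C=50] avail[A=16 B=32 C=50] open={R1,R2,R6,R7,R8}
Step 12: reserve R9 C 5 -> on_hand[A=33 B=47 C=50] avail[A=16 B=32 C=45] open={R1,R2,R6,R7,R8,R9}
Step 13: reserve R10 A 5 -> on_hand[A=33 B=47 C=50] avail[A=11 B=32 C=45] open={R1,R10,R2,R6,R7,R8,R9}
Step 14: cancel R7 -> on_hand[A=33 B=47 C=50] avail[A=11 B=41 C=45] open={R1,R10,R2,R6,R8,R9}
Step 15: reserve R11 A 5 -> on_hand[A=33 B=47 C=50] avail[A=6 B=41 C=45] open={R1,R10,R11,R2,R6,R8,R9}
Step 16: reserve R12 B 4 -> on_hand[A=33 B=47 C=50] avail[A=6 B=37 C=45] open={R1,R10,R11,R12,R2,R6,R8,R9}
Step 17: commit R11 -> on_hand[A=28 B=47 C=50] avail[A=6 B=37 C=45] open={R1,R10,R12,R2,R6,R8,R9}
Step 18: reserve R13 B 7 -> on_hand[A=28 B=47 C=50] avail[A=6 B=30 C=45] open={R1,R10,R12,R13,R2,R6,R8,R9}
Step 19: cancel R1 -> on_hand[A=28 B=47 C=50] avail[A=12 B=30 C=45] open={R10,R12,R13,R2,R6,R8,R9}
Step 20: cancel R13 -> on_hand[A=28 B=47 C=50] avail[A=12 B=37 C=45] open={R10,R12,R2,R6,R8,R9}
Step 21: reserve R14 C 3 -> on_hand[A=28 B=47 C=50] avail[A=12 B=37 C=42] open={R10,R12,R14,R2,R6,R8,R9}
Step 22: cancel R2 -> on_hand[A=28 B=47 C=50] avail[A=17 B=37 C=42] open={R10,R12,R14,R6,R8,R9}
Final available[B] = 37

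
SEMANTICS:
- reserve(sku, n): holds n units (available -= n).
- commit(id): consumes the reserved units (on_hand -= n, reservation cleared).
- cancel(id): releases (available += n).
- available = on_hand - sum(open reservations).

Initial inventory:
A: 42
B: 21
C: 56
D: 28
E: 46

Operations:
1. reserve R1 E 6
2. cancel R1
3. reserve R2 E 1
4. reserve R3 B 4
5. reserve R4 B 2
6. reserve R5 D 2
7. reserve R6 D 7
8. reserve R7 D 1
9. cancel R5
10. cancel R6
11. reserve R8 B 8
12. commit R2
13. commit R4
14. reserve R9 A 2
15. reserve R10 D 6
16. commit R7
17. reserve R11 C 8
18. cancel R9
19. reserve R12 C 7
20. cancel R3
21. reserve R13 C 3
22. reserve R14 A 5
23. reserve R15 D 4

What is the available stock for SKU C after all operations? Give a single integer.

Answer: 38

Derivation:
Step 1: reserve R1 E 6 -> on_hand[A=42 B=21 C=56 D=28 E=46] avail[A=42 B=21 C=56 D=28 E=40] open={R1}
Step 2: cancel R1 -> on_hand[A=42 B=21 C=56 D=28 E=46] avail[A=42 B=21 C=56 D=28 E=46] open={}
Step 3: reserve R2 E 1 -> on_hand[A=42 B=21 C=56 D=28 E=46] avail[A=42 B=21 C=56 D=28 E=45] open={R2}
Step 4: reserve R3 B 4 -> on_hand[A=42 B=21 C=56 D=28 E=46] avail[A=42 B=17 C=56 D=28 E=45] open={R2,R3}
Step 5: reserve R4 B 2 -> on_hand[A=42 B=21 C=56 D=28 E=46] avail[A=42 B=15 C=56 D=28 E=45] open={R2,R3,R4}
Step 6: reserve R5 D 2 -> on_hand[A=42 B=21 C=56 D=28 E=46] avail[A=42 B=15 C=56 D=26 E=45] open={R2,R3,R4,R5}
Step 7: reserve R6 D 7 -> on_hand[A=42 B=21 C=56 D=28 E=46] avail[A=42 B=15 C=56 D=19 E=45] open={R2,R3,R4,R5,R6}
Step 8: reserve R7 D 1 -> on_hand[A=42 B=21 C=56 D=28 E=46] avail[A=42 B=15 C=56 D=18 E=45] open={R2,R3,R4,R5,R6,R7}
Step 9: cancel R5 -> on_hand[A=42 B=21 C=56 D=28 E=46] avail[A=42 B=15 C=56 D=20 E=45] open={R2,R3,R4,R6,R7}
Step 10: cancel R6 -> on_hand[A=42 B=21 C=56 D=28 E=46] avail[A=42 B=15 C=56 D=27 E=45] open={R2,R3,R4,R7}
Step 11: reserve R8 B 8 -> on_hand[A=42 B=21 C=56 D=28 E=46] avail[A=42 B=7 C=56 D=27 E=45] open={R2,R3,R4,R7,R8}
Step 12: commit R2 -> on_hand[A=42 B=21 C=56 D=28 E=45] avail[A=42 B=7 C=56 D=27 E=45] open={R3,R4,R7,R8}
Step 13: commit R4 -> on_hand[A=42 B=19 C=56 D=28 E=45] avail[A=42 B=7 C=56 D=27 E=45] open={R3,R7,R8}
Step 14: reserve R9 A 2 -> on_hand[A=42 B=19 C=56 D=28 E=45] avail[A=40 B=7 C=56 D=27 E=45] open={R3,R7,R8,R9}
Step 15: reserve R10 D 6 -> on_hand[A=42 B=19 C=56 D=28 E=45] avail[A=40 B=7 C=56 D=21 E=45] open={R10,R3,R7,R8,R9}
Step 16: commit R7 -> on_hand[A=42 B=19 C=56 D=27 E=45] avail[A=40 B=7 C=56 D=21 E=45] open={R10,R3,R8,R9}
Step 17: reserve R11 C 8 -> on_hand[A=42 B=19 C=56 D=27 E=45] avail[A=40 B=7 C=48 D=21 E=45] open={R10,R11,R3,R8,R9}
Step 18: cancel R9 -> on_hand[A=42 B=19 C=56 D=27 E=45] avail[A=42 B=7 C=48 D=21 E=45] open={R10,R11,R3,R8}
Step 19: reserve R12 C 7 -> on_hand[A=42 B=19 C=56 D=27 E=45] avail[A=42 B=7 C=41 D=21 E=45] open={R10,R11,R12,R3,R8}
Step 20: cancel R3 -> on_hand[A=42 B=19 C=56 D=27 E=45] avail[A=42 B=11 C=41 D=21 E=45] open={R10,R11,R12,R8}
Step 21: reserve R13 C 3 -> on_hand[A=42 B=19 C=56 D=27 E=45] avail[A=42 B=11 C=38 D=21 E=45] open={R10,R11,R12,R13,R8}
Step 22: reserve R14 A 5 -> on_hand[A=42 B=19 C=56 D=27 E=45] avail[A=37 B=11 C=38 D=21 E=45] open={R10,R11,R12,R13,R14,R8}
Step 23: reserve R15 D 4 -> on_hand[A=42 B=19 C=56 D=27 E=45] avail[A=37 B=11 C=38 D=17 E=45] open={R10,R11,R12,R13,R14,R15,R8}
Final available[C] = 38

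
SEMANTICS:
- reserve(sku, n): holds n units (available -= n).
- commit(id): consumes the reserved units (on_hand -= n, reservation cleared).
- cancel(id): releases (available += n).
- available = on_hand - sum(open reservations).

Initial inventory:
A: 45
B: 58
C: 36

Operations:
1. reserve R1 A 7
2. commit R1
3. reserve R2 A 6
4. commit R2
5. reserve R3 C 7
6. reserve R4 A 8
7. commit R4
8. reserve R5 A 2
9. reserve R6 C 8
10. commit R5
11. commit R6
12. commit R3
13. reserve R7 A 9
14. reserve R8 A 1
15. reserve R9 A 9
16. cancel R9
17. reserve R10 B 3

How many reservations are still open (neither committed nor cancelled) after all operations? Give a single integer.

Step 1: reserve R1 A 7 -> on_hand[A=45 B=58 C=36] avail[A=38 B=58 C=36] open={R1}
Step 2: commit R1 -> on_hand[A=38 B=58 C=36] avail[A=38 B=58 C=36] open={}
Step 3: reserve R2 A 6 -> on_hand[A=38 B=58 C=36] avail[A=32 B=58 C=36] open={R2}
Step 4: commit R2 -> on_hand[A=32 B=58 C=36] avail[A=32 B=58 C=36] open={}
Step 5: reserve R3 C 7 -> on_hand[A=32 B=58 C=36] avail[A=32 B=58 C=29] open={R3}
Step 6: reserve R4 A 8 -> on_hand[A=32 B=58 C=36] avail[A=24 B=58 C=29] open={R3,R4}
Step 7: commit R4 -> on_hand[A=24 B=58 C=36] avail[A=24 B=58 C=29] open={R3}
Step 8: reserve R5 A 2 -> on_hand[A=24 B=58 C=36] avail[A=22 B=58 C=29] open={R3,R5}
Step 9: reserve R6 C 8 -> on_hand[A=24 B=58 C=36] avail[A=22 B=58 C=21] open={R3,R5,R6}
Step 10: commit R5 -> on_hand[A=22 B=58 C=36] avail[A=22 B=58 C=21] open={R3,R6}
Step 11: commit R6 -> on_hand[A=22 B=58 C=28] avail[A=22 B=58 C=21] open={R3}
Step 12: commit R3 -> on_hand[A=22 B=58 C=21] avail[A=22 B=58 C=21] open={}
Step 13: reserve R7 A 9 -> on_hand[A=22 B=58 C=21] avail[A=13 B=58 C=21] open={R7}
Step 14: reserve R8 A 1 -> on_hand[A=22 B=58 C=21] avail[A=12 B=58 C=21] open={R7,R8}
Step 15: reserve R9 A 9 -> on_hand[A=22 B=58 C=21] avail[A=3 B=58 C=21] open={R7,R8,R9}
Step 16: cancel R9 -> on_hand[A=22 B=58 C=21] avail[A=12 B=58 C=21] open={R7,R8}
Step 17: reserve R10 B 3 -> on_hand[A=22 B=58 C=21] avail[A=12 B=55 C=21] open={R10,R7,R8}
Open reservations: ['R10', 'R7', 'R8'] -> 3

Answer: 3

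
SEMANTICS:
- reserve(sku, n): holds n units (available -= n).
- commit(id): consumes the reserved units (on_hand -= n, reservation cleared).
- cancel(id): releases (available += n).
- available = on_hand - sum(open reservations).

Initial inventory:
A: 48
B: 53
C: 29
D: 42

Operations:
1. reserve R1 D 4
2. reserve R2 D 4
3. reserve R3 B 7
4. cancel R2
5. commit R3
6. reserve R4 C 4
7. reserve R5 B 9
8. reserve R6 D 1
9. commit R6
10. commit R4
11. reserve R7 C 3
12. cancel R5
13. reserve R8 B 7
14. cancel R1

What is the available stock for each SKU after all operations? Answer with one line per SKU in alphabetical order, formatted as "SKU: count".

Step 1: reserve R1 D 4 -> on_hand[A=48 B=53 C=29 D=42] avail[A=48 B=53 C=29 D=38] open={R1}
Step 2: reserve R2 D 4 -> on_hand[A=48 B=53 C=29 D=42] avail[A=48 B=53 C=29 D=34] open={R1,R2}
Step 3: reserve R3 B 7 -> on_hand[A=48 B=53 C=29 D=42] avail[A=48 B=46 C=29 D=34] open={R1,R2,R3}
Step 4: cancel R2 -> on_hand[A=48 B=53 C=29 D=42] avail[A=48 B=46 C=29 D=38] open={R1,R3}
Step 5: commit R3 -> on_hand[A=48 B=46 C=29 D=42] avail[A=48 B=46 C=29 D=38] open={R1}
Step 6: reserve R4 C 4 -> on_hand[A=48 B=46 C=29 D=42] avail[A=48 B=46 C=25 D=38] open={R1,R4}
Step 7: reserve R5 B 9 -> on_hand[A=48 B=46 C=29 D=42] avail[A=48 B=37 C=25 D=38] open={R1,R4,R5}
Step 8: reserve R6 D 1 -> on_hand[A=48 B=46 C=29 D=42] avail[A=48 B=37 C=25 D=37] open={R1,R4,R5,R6}
Step 9: commit R6 -> on_hand[A=48 B=46 C=29 D=41] avail[A=48 B=37 C=25 D=37] open={R1,R4,R5}
Step 10: commit R4 -> on_hand[A=48 B=46 C=25 D=41] avail[A=48 B=37 C=25 D=37] open={R1,R5}
Step 11: reserve R7 C 3 -> on_hand[A=48 B=46 C=25 D=41] avail[A=48 B=37 C=22 D=37] open={R1,R5,R7}
Step 12: cancel R5 -> on_hand[A=48 B=46 C=25 D=41] avail[A=48 B=46 C=22 D=37] open={R1,R7}
Step 13: reserve R8 B 7 -> on_hand[A=48 B=46 C=25 D=41] avail[A=48 B=39 C=22 D=37] open={R1,R7,R8}
Step 14: cancel R1 -> on_hand[A=48 B=46 C=25 D=41] avail[A=48 B=39 C=22 D=41] open={R7,R8}

Answer: A: 48
B: 39
C: 22
D: 41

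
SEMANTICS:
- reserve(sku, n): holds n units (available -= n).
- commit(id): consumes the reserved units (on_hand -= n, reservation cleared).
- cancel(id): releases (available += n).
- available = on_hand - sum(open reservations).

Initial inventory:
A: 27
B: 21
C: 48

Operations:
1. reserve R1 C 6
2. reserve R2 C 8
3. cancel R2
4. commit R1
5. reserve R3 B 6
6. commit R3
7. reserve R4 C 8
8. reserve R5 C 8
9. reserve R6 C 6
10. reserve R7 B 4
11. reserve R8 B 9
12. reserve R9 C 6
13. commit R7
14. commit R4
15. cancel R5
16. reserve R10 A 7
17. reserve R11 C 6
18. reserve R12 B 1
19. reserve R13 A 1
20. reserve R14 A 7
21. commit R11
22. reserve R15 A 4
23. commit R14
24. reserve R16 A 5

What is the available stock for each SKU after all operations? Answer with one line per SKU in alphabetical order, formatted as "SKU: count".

Answer: A: 3
B: 1
C: 16

Derivation:
Step 1: reserve R1 C 6 -> on_hand[A=27 B=21 C=48] avail[A=27 B=21 C=42] open={R1}
Step 2: reserve R2 C 8 -> on_hand[A=27 B=21 C=48] avail[A=27 B=21 C=34] open={R1,R2}
Step 3: cancel R2 -> on_hand[A=27 B=21 C=48] avail[A=27 B=21 C=42] open={R1}
Step 4: commit R1 -> on_hand[A=27 B=21 C=42] avail[A=27 B=21 C=42] open={}
Step 5: reserve R3 B 6 -> on_hand[A=27 B=21 C=42] avail[A=27 B=15 C=42] open={R3}
Step 6: commit R3 -> on_hand[A=27 B=15 C=42] avail[A=27 B=15 C=42] open={}
Step 7: reserve R4 C 8 -> on_hand[A=27 B=15 C=42] avail[A=27 B=15 C=34] open={R4}
Step 8: reserve R5 C 8 -> on_hand[A=27 B=15 C=42] avail[A=27 B=15 C=26] open={R4,R5}
Step 9: reserve R6 C 6 -> on_hand[A=27 B=15 C=42] avail[A=27 B=15 C=20] open={R4,R5,R6}
Step 10: reserve R7 B 4 -> on_hand[A=27 B=15 C=42] avail[A=27 B=11 C=20] open={R4,R5,R6,R7}
Step 11: reserve R8 B 9 -> on_hand[A=27 B=15 C=42] avail[A=27 B=2 C=20] open={R4,R5,R6,R7,R8}
Step 12: reserve R9 C 6 -> on_hand[A=27 B=15 C=42] avail[A=27 B=2 C=14] open={R4,R5,R6,R7,R8,R9}
Step 13: commit R7 -> on_hand[A=27 B=11 C=42] avail[A=27 B=2 C=14] open={R4,R5,R6,R8,R9}
Step 14: commit R4 -> on_hand[A=27 B=11 C=34] avail[A=27 B=2 C=14] open={R5,R6,R8,R9}
Step 15: cancel R5 -> on_hand[A=27 B=11 C=34] avail[A=27 B=2 C=22] open={R6,R8,R9}
Step 16: reserve R10 A 7 -> on_hand[A=27 B=11 C=34] avail[A=20 B=2 C=22] open={R10,R6,R8,R9}
Step 17: reserve R11 C 6 -> on_hand[A=27 B=11 C=34] avail[A=20 B=2 C=16] open={R10,R11,R6,R8,R9}
Step 18: reserve R12 B 1 -> on_hand[A=27 B=11 C=34] avail[A=20 B=1 C=16] open={R10,R11,R12,R6,R8,R9}
Step 19: reserve R13 A 1 -> on_hand[A=27 B=11 C=34] avail[A=19 B=1 C=16] open={R10,R11,R12,R13,R6,R8,R9}
Step 20: reserve R14 A 7 -> on_hand[A=27 B=11 C=34] avail[A=12 B=1 C=16] open={R10,R11,R12,R13,R14,R6,R8,R9}
Step 21: commit R11 -> on_hand[A=27 B=11 C=28] avail[A=12 B=1 C=16] open={R10,R12,R13,R14,R6,R8,R9}
Step 22: reserve R15 A 4 -> on_hand[A=27 B=11 C=28] avail[A=8 B=1 C=16] open={R10,R12,R13,R14,R15,R6,R8,R9}
Step 23: commit R14 -> on_hand[A=20 B=11 C=28] avail[A=8 B=1 C=16] open={R10,R12,R13,R15,R6,R8,R9}
Step 24: reserve R16 A 5 -> on_hand[A=20 B=11 C=28] avail[A=3 B=1 C=16] open={R10,R12,R13,R15,R16,R6,R8,R9}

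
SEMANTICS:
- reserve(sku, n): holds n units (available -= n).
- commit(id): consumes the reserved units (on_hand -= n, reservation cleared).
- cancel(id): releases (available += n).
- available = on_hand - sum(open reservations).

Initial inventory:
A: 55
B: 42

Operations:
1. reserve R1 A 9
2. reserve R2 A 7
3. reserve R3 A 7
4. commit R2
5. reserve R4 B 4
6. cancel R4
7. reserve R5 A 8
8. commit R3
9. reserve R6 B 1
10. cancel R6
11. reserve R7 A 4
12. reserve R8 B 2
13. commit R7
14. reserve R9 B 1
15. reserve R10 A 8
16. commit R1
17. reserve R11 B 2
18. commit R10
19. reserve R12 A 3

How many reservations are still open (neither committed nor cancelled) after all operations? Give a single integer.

Step 1: reserve R1 A 9 -> on_hand[A=55 B=42] avail[A=46 B=42] open={R1}
Step 2: reserve R2 A 7 -> on_hand[A=55 B=42] avail[A=39 B=42] open={R1,R2}
Step 3: reserve R3 A 7 -> on_hand[A=55 B=42] avail[A=32 B=42] open={R1,R2,R3}
Step 4: commit R2 -> on_hand[A=48 B=42] avail[A=32 B=42] open={R1,R3}
Step 5: reserve R4 B 4 -> on_hand[A=48 B=42] avail[A=32 B=38] open={R1,R3,R4}
Step 6: cancel R4 -> on_hand[A=48 B=42] avail[A=32 B=42] open={R1,R3}
Step 7: reserve R5 A 8 -> on_hand[A=48 B=42] avail[A=24 B=42] open={R1,R3,R5}
Step 8: commit R3 -> on_hand[A=41 B=42] avail[A=24 B=42] open={R1,R5}
Step 9: reserve R6 B 1 -> on_hand[A=41 B=42] avail[A=24 B=41] open={R1,R5,R6}
Step 10: cancel R6 -> on_hand[A=41 B=42] avail[A=24 B=42] open={R1,R5}
Step 11: reserve R7 A 4 -> on_hand[A=41 B=42] avail[A=20 B=42] open={R1,R5,R7}
Step 12: reserve R8 B 2 -> on_hand[A=41 B=42] avail[A=20 B=40] open={R1,R5,R7,R8}
Step 13: commit R7 -> on_hand[A=37 B=42] avail[A=20 B=40] open={R1,R5,R8}
Step 14: reserve R9 B 1 -> on_hand[A=37 B=42] avail[A=20 B=39] open={R1,R5,R8,R9}
Step 15: reserve R10 A 8 -> on_hand[A=37 B=42] avail[A=12 B=39] open={R1,R10,R5,R8,R9}
Step 16: commit R1 -> on_hand[A=28 B=42] avail[A=12 B=39] open={R10,R5,R8,R9}
Step 17: reserve R11 B 2 -> on_hand[A=28 B=42] avail[A=12 B=37] open={R10,R11,R5,R8,R9}
Step 18: commit R10 -> on_hand[A=20 B=42] avail[A=12 B=37] open={R11,R5,R8,R9}
Step 19: reserve R12 A 3 -> on_hand[A=20 B=42] avail[A=9 B=37] open={R11,R12,R5,R8,R9}
Open reservations: ['R11', 'R12', 'R5', 'R8', 'R9'] -> 5

Answer: 5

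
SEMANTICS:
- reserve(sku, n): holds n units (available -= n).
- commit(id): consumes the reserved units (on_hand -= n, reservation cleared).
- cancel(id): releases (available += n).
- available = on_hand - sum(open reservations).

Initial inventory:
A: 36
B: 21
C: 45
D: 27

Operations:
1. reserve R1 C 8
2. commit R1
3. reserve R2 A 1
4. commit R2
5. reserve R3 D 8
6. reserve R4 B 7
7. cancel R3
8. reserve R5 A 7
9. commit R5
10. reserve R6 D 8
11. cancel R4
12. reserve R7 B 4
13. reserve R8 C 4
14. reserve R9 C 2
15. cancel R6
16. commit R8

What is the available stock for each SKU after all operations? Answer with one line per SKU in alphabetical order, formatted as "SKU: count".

Answer: A: 28
B: 17
C: 31
D: 27

Derivation:
Step 1: reserve R1 C 8 -> on_hand[A=36 B=21 C=45 D=27] avail[A=36 B=21 C=37 D=27] open={R1}
Step 2: commit R1 -> on_hand[A=36 B=21 C=37 D=27] avail[A=36 B=21 C=37 D=27] open={}
Step 3: reserve R2 A 1 -> on_hand[A=36 B=21 C=37 D=27] avail[A=35 B=21 C=37 D=27] open={R2}
Step 4: commit R2 -> on_hand[A=35 B=21 C=37 D=27] avail[A=35 B=21 C=37 D=27] open={}
Step 5: reserve R3 D 8 -> on_hand[A=35 B=21 C=37 D=27] avail[A=35 B=21 C=37 D=19] open={R3}
Step 6: reserve R4 B 7 -> on_hand[A=35 B=21 C=37 D=27] avail[A=35 B=14 C=37 D=19] open={R3,R4}
Step 7: cancel R3 -> on_hand[A=35 B=21 C=37 D=27] avail[A=35 B=14 C=37 D=27] open={R4}
Step 8: reserve R5 A 7 -> on_hand[A=35 B=21 C=37 D=27] avail[A=28 B=14 C=37 D=27] open={R4,R5}
Step 9: commit R5 -> on_hand[A=28 B=21 C=37 D=27] avail[A=28 B=14 C=37 D=27] open={R4}
Step 10: reserve R6 D 8 -> on_hand[A=28 B=21 C=37 D=27] avail[A=28 B=14 C=37 D=19] open={R4,R6}
Step 11: cancel R4 -> on_hand[A=28 B=21 C=37 D=27] avail[A=28 B=21 C=37 D=19] open={R6}
Step 12: reserve R7 B 4 -> on_hand[A=28 B=21 C=37 D=27] avail[A=28 B=17 C=37 D=19] open={R6,R7}
Step 13: reserve R8 C 4 -> on_hand[A=28 B=21 C=37 D=27] avail[A=28 B=17 C=33 D=19] open={R6,R7,R8}
Step 14: reserve R9 C 2 -> on_hand[A=28 B=21 C=37 D=27] avail[A=28 B=17 C=31 D=19] open={R6,R7,R8,R9}
Step 15: cancel R6 -> on_hand[A=28 B=21 C=37 D=27] avail[A=28 B=17 C=31 D=27] open={R7,R8,R9}
Step 16: commit R8 -> on_hand[A=28 B=21 C=33 D=27] avail[A=28 B=17 C=31 D=27] open={R7,R9}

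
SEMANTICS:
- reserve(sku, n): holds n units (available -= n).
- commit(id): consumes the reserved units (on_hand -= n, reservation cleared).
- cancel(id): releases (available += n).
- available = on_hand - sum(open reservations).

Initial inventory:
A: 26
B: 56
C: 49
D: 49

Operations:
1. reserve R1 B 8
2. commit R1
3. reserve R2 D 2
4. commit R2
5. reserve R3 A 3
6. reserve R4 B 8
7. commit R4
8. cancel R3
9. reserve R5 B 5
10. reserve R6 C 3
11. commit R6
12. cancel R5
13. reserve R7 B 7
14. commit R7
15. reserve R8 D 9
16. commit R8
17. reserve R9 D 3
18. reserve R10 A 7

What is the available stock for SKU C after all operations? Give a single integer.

Step 1: reserve R1 B 8 -> on_hand[A=26 B=56 C=49 D=49] avail[A=26 B=48 C=49 D=49] open={R1}
Step 2: commit R1 -> on_hand[A=26 B=48 C=49 D=49] avail[A=26 B=48 C=49 D=49] open={}
Step 3: reserve R2 D 2 -> on_hand[A=26 B=48 C=49 D=49] avail[A=26 B=48 C=49 D=47] open={R2}
Step 4: commit R2 -> on_hand[A=26 B=48 C=49 D=47] avail[A=26 B=48 C=49 D=47] open={}
Step 5: reserve R3 A 3 -> on_hand[A=26 B=48 C=49 D=47] avail[A=23 B=48 C=49 D=47] open={R3}
Step 6: reserve R4 B 8 -> on_hand[A=26 B=48 C=49 D=47] avail[A=23 B=40 C=49 D=47] open={R3,R4}
Step 7: commit R4 -> on_hand[A=26 B=40 C=49 D=47] avail[A=23 B=40 C=49 D=47] open={R3}
Step 8: cancel R3 -> on_hand[A=26 B=40 C=49 D=47] avail[A=26 B=40 C=49 D=47] open={}
Step 9: reserve R5 B 5 -> on_hand[A=26 B=40 C=49 D=47] avail[A=26 B=35 C=49 D=47] open={R5}
Step 10: reserve R6 C 3 -> on_hand[A=26 B=40 C=49 D=47] avail[A=26 B=35 C=46 D=47] open={R5,R6}
Step 11: commit R6 -> on_hand[A=26 B=40 C=46 D=47] avail[A=26 B=35 C=46 D=47] open={R5}
Step 12: cancel R5 -> on_hand[A=26 B=40 C=46 D=47] avail[A=26 B=40 C=46 D=47] open={}
Step 13: reserve R7 B 7 -> on_hand[A=26 B=40 C=46 D=47] avail[A=26 B=33 C=46 D=47] open={R7}
Step 14: commit R7 -> on_hand[A=26 B=33 C=46 D=47] avail[A=26 B=33 C=46 D=47] open={}
Step 15: reserve R8 D 9 -> on_hand[A=26 B=33 C=46 D=47] avail[A=26 B=33 C=46 D=38] open={R8}
Step 16: commit R8 -> on_hand[A=26 B=33 C=46 D=38] avail[A=26 B=33 C=46 D=38] open={}
Step 17: reserve R9 D 3 -> on_hand[A=26 B=33 C=46 D=38] avail[A=26 B=33 C=46 D=35] open={R9}
Step 18: reserve R10 A 7 -> on_hand[A=26 B=33 C=46 D=38] avail[A=19 B=33 C=46 D=35] open={R10,R9}
Final available[C] = 46

Answer: 46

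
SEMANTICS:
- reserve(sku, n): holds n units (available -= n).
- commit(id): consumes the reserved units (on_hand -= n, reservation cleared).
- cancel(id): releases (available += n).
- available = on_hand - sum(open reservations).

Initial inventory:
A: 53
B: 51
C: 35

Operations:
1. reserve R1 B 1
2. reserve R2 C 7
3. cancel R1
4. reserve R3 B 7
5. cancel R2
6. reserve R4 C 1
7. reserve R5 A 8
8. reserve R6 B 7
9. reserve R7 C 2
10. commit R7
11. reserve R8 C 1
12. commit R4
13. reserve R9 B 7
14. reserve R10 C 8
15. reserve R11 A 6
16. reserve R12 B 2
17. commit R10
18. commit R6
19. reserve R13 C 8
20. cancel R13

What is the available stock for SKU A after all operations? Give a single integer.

Answer: 39

Derivation:
Step 1: reserve R1 B 1 -> on_hand[A=53 B=51 C=35] avail[A=53 B=50 C=35] open={R1}
Step 2: reserve R2 C 7 -> on_hand[A=53 B=51 C=35] avail[A=53 B=50 C=28] open={R1,R2}
Step 3: cancel R1 -> on_hand[A=53 B=51 C=35] avail[A=53 B=51 C=28] open={R2}
Step 4: reserve R3 B 7 -> on_hand[A=53 B=51 C=35] avail[A=53 B=44 C=28] open={R2,R3}
Step 5: cancel R2 -> on_hand[A=53 B=51 C=35] avail[A=53 B=44 C=35] open={R3}
Step 6: reserve R4 C 1 -> on_hand[A=53 B=51 C=35] avail[A=53 B=44 C=34] open={R3,R4}
Step 7: reserve R5 A 8 -> on_hand[A=53 B=51 C=35] avail[A=45 B=44 C=34] open={R3,R4,R5}
Step 8: reserve R6 B 7 -> on_hand[A=53 B=51 C=35] avail[A=45 B=37 C=34] open={R3,R4,R5,R6}
Step 9: reserve R7 C 2 -> on_hand[A=53 B=51 C=35] avail[A=45 B=37 C=32] open={R3,R4,R5,R6,R7}
Step 10: commit R7 -> on_hand[A=53 B=51 C=33] avail[A=45 B=37 C=32] open={R3,R4,R5,R6}
Step 11: reserve R8 C 1 -> on_hand[A=53 B=51 C=33] avail[A=45 B=37 C=31] open={R3,R4,R5,R6,R8}
Step 12: commit R4 -> on_hand[A=53 B=51 C=32] avail[A=45 B=37 C=31] open={R3,R5,R6,R8}
Step 13: reserve R9 B 7 -> on_hand[A=53 B=51 C=32] avail[A=45 B=30 C=31] open={R3,R5,R6,R8,R9}
Step 14: reserve R10 C 8 -> on_hand[A=53 B=51 C=32] avail[A=45 B=30 C=23] open={R10,R3,R5,R6,R8,R9}
Step 15: reserve R11 A 6 -> on_hand[A=53 B=51 C=32] avail[A=39 B=30 C=23] open={R10,R11,R3,R5,R6,R8,R9}
Step 16: reserve R12 B 2 -> on_hand[A=53 B=51 C=32] avail[A=39 B=28 C=23] open={R10,R11,R12,R3,R5,R6,R8,R9}
Step 17: commit R10 -> on_hand[A=53 B=51 C=24] avail[A=39 B=28 C=23] open={R11,R12,R3,R5,R6,R8,R9}
Step 18: commit R6 -> on_hand[A=53 B=44 C=24] avail[A=39 B=28 C=23] open={R11,R12,R3,R5,R8,R9}
Step 19: reserve R13 C 8 -> on_hand[A=53 B=44 C=24] avail[A=39 B=28 C=15] open={R11,R12,R13,R3,R5,R8,R9}
Step 20: cancel R13 -> on_hand[A=53 B=44 C=24] avail[A=39 B=28 C=23] open={R11,R12,R3,R5,R8,R9}
Final available[A] = 39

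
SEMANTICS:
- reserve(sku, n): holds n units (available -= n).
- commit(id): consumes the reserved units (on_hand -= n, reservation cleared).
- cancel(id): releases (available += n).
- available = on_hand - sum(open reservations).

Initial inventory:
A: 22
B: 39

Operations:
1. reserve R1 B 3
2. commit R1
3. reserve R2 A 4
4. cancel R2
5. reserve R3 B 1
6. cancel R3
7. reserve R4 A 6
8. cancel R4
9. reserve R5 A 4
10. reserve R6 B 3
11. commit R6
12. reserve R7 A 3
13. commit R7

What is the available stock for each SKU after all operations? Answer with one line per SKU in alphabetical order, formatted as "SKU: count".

Step 1: reserve R1 B 3 -> on_hand[A=22 B=39] avail[A=22 B=36] open={R1}
Step 2: commit R1 -> on_hand[A=22 B=36] avail[A=22 B=36] open={}
Step 3: reserve R2 A 4 -> on_hand[A=22 B=36] avail[A=18 B=36] open={R2}
Step 4: cancel R2 -> on_hand[A=22 B=36] avail[A=22 B=36] open={}
Step 5: reserve R3 B 1 -> on_hand[A=22 B=36] avail[A=22 B=35] open={R3}
Step 6: cancel R3 -> on_hand[A=22 B=36] avail[A=22 B=36] open={}
Step 7: reserve R4 A 6 -> on_hand[A=22 B=36] avail[A=16 B=36] open={R4}
Step 8: cancel R4 -> on_hand[A=22 B=36] avail[A=22 B=36] open={}
Step 9: reserve R5 A 4 -> on_hand[A=22 B=36] avail[A=18 B=36] open={R5}
Step 10: reserve R6 B 3 -> on_hand[A=22 B=36] avail[A=18 B=33] open={R5,R6}
Step 11: commit R6 -> on_hand[A=22 B=33] avail[A=18 B=33] open={R5}
Step 12: reserve R7 A 3 -> on_hand[A=22 B=33] avail[A=15 B=33] open={R5,R7}
Step 13: commit R7 -> on_hand[A=19 B=33] avail[A=15 B=33] open={R5}

Answer: A: 15
B: 33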